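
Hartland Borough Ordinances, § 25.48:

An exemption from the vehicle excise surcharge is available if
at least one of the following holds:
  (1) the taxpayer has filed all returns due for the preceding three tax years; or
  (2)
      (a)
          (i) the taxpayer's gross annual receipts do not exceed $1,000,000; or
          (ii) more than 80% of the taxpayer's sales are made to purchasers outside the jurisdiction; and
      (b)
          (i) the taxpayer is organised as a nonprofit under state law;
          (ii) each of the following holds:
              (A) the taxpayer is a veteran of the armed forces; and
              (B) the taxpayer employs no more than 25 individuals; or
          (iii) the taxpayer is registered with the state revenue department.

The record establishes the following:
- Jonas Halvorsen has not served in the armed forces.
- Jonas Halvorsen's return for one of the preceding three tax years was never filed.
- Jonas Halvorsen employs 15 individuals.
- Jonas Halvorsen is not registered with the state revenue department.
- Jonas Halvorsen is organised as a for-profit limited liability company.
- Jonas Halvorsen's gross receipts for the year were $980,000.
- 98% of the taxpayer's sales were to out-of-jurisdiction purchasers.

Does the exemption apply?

(1) returns current — not satisfied.
(i) receipts ≤ $1,000,000 — satisfied.
(ii) >80% out-of-jur. sales — satisfied.
(a): T OR T → true.
(i) nonprofit — not met.
(A) veteran — fails.
(B) ≤ 25 employees — met.
So (ii) is not satisfied (F AND T).
(iii) state-registered — not satisfied.
(b): F OR F OR F → false.
So (2) is not satisfied (T AND F).
So Overall is not satisfied (F OR F).

No — not exempt.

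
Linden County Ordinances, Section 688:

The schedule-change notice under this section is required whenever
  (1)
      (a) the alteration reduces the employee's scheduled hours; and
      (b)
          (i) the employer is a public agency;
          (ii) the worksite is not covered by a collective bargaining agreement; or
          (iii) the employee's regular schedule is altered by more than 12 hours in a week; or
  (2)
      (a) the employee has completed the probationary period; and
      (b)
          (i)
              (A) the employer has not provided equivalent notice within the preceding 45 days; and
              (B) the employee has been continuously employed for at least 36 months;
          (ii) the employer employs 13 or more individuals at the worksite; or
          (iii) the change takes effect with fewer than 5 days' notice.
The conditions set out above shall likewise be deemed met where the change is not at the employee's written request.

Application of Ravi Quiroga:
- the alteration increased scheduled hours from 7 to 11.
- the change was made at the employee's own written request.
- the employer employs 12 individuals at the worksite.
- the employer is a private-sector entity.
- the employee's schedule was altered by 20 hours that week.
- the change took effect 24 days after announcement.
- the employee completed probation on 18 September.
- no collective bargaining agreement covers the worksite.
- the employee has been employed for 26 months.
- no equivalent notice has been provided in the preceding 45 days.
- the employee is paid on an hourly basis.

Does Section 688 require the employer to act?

(a) hours reduced — fails.
(i) public agency — not met.
(ii) no CBA — met.
(iii) schedule shift > 12h — met.
(b): F OR T OR T → true.
(1) = F AND T = false.
(a) past probation — met.
(A) no recent notice — satisfied.
(B) tenure ≥ 36 mo. — not satisfied.
(i): T AND F → false.
(ii) ≥ 13 at site — fails.
(iii) < 5 days' notice — not satisfied.
So (b) is not satisfied (F OR F OR F).
(2): T AND F → false.
Overall = F OR F = false.
Exception (not employee-requested) — not satisfied.
Result: main false OR exception false → false.

No — not required.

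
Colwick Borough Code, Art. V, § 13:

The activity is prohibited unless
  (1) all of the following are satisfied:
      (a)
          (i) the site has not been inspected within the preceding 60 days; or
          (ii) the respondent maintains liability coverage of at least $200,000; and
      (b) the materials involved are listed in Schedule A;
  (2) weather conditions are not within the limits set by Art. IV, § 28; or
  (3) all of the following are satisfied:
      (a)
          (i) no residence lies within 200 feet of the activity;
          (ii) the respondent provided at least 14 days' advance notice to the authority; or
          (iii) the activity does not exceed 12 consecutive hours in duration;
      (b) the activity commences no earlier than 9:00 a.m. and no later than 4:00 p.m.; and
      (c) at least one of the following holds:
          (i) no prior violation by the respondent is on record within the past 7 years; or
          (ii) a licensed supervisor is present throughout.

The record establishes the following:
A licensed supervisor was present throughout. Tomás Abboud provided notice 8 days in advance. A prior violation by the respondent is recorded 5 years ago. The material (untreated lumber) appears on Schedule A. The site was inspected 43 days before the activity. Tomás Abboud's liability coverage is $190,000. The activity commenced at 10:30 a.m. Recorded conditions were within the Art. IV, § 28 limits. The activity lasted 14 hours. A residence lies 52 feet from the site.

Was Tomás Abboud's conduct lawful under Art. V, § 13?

No — unlawful.

(i) not (site inspected) — not satisfied.
(ii) coverage ≥ $200,000 — not satisfied.
So (a) is not satisfied (F OR F).
(b) Schedule A material — holds.
So (1) is not satisfied (F AND T).
(2) not (weather ok) — not satisfied.
(i) no residence in 200 ft — not satisfied.
(ii) ≥14 days' notice — not met.
(iii) ≤ 12 hrs duration — not satisfied.
(a) = F OR F OR F = false.
(b) start within hours — met.
(i) no prior violation — fails.
(ii) supervisor present — satisfied.
So (c) is satisfied (F OR T).
(3) = F AND T AND T = false.
So Overall is not satisfied (F OR F OR F).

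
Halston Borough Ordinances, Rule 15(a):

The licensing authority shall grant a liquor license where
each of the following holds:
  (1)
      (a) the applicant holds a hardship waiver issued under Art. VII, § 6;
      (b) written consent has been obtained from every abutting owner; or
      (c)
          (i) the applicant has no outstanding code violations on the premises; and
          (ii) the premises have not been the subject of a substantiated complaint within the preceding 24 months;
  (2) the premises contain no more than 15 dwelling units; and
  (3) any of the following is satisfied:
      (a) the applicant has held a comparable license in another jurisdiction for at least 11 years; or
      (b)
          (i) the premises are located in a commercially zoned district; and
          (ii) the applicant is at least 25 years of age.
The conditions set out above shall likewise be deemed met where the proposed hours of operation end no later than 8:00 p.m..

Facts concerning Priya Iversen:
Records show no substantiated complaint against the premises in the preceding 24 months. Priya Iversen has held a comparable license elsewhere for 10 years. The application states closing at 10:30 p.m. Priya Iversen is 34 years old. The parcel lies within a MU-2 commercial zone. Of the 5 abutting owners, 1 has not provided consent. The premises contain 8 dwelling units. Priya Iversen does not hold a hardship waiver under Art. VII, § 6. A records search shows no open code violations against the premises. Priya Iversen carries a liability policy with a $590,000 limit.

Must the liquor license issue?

Yes — granted.

(a) hardship waiver — not met.
(b) all abutters consent — not satisfied.
(i) no code violations — holds.
(ii) no complaint in 24 mo. — holds.
So (c) is satisfied (T AND T).
(1) = F OR F OR T = true.
(2) ≤ 15 units — holds.
(a) prior license ≥ 11 yr — not met.
(i) commercially zoned — satisfied.
(ii) age ≥ 25 — met.
So (b) is satisfied (T AND T).
(3) = F OR T = true.
Overall = T AND T AND T = true.
Exception (closes by 8 p.m.) — not satisfied.
Result: main true OR exception false → true.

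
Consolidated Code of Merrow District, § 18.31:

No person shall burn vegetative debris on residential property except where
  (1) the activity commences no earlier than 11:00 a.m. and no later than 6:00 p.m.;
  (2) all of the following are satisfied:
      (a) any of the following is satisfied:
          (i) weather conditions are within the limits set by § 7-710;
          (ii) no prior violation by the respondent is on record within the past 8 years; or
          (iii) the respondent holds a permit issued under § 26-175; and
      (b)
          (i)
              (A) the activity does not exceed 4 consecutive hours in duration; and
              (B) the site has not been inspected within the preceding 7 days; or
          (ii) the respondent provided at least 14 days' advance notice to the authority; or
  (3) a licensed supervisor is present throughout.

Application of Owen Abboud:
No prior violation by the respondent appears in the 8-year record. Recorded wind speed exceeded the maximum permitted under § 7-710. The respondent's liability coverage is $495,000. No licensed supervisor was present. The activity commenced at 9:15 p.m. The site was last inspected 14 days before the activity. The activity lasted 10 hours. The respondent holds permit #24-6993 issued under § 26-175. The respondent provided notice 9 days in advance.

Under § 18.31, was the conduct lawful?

(1) start within hours — fails.
(i) weather ok — not met.
(ii) no prior violation — holds.
(iii) holds permit — met.
(a) = F OR T OR T = true.
(A) ≤ 4 hrs duration — fails.
(B) not (site inspected) — holds.
(i) = F AND T = false.
(ii) ≥14 days' notice — fails.
So (b) is not satisfied (F OR F).
(2): T AND F → false.
(3) supervisor present — not met.
So Overall is not satisfied (F OR F OR F).

No — unlawful.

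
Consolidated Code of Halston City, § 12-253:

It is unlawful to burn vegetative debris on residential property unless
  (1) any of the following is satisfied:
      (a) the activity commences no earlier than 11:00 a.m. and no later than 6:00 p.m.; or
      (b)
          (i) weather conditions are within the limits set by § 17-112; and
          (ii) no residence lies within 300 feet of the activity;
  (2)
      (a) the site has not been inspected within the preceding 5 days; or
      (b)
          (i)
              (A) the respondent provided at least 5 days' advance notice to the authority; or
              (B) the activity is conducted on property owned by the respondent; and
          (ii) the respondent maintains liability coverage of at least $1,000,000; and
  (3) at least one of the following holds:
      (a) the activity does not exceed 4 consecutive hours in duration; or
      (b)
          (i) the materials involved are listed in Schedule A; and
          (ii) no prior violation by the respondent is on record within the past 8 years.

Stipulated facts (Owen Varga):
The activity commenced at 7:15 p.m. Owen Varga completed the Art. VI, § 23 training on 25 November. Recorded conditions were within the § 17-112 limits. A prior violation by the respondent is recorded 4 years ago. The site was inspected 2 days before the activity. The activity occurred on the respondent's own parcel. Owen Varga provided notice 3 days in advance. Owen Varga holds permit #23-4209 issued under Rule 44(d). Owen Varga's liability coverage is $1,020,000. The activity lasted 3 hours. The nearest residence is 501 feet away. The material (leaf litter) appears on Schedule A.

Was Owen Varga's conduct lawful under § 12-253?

(a) start within hours — fails.
(i) weather ok — holds.
(ii) no residence in 300 ft — satisfied.
(b): T AND T → true.
(1) = F OR T = true.
(a) not (site inspected) — fails.
(A) ≥5 days' notice — not met.
(B) own property — satisfied.
(i): F OR T → true.
(ii) coverage ≥ $1,000,000 — satisfied.
(b): T AND T → true.
(2) = F OR T = true.
(a) ≤ 4 hrs duration — holds.
(i) Schedule A material — met.
(ii) no prior violation — fails.
(b): T AND F → false.
(3): T OR F → true.
Overall: T AND T AND T → true.

Yes — lawful.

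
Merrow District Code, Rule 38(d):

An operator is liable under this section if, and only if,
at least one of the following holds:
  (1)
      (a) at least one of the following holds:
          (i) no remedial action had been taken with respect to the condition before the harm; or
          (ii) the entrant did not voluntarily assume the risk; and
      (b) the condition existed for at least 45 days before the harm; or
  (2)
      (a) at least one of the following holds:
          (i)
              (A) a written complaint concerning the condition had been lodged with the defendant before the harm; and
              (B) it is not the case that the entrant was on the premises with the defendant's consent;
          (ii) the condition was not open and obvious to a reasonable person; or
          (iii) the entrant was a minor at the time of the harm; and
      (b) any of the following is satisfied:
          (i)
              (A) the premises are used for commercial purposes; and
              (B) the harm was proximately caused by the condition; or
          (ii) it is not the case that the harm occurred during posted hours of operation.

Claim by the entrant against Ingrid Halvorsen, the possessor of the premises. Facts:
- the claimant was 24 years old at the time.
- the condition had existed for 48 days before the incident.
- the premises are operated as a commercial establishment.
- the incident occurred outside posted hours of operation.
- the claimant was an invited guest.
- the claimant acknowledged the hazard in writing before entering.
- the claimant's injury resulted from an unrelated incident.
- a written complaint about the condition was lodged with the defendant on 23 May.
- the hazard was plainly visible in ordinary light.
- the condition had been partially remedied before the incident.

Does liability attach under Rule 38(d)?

(i) no remedial action — not satisfied.
(ii) no assumed risk — fails.
So (a) is not satisfied (F OR F).
(b) condition ≥45 days old — met.
(1): F AND T → false.
(A) complaint lodged — satisfied.
(B) not (consent to enter) — not met.
So (i) is not satisfied (T AND F).
(ii) not open/obvious — not satisfied.
(iii) entrant a minor — not satisfied.
So (a) is not satisfied (F OR F OR F).
(A) commercial use — met.
(B) proximate cause — not satisfied.
So (i) is not satisfied (T AND F).
(ii) not (during posted hours) — met.
So (b) is satisfied (F OR T).
(2) = F AND T = false.
Overall: F OR F → false.

No — not liable.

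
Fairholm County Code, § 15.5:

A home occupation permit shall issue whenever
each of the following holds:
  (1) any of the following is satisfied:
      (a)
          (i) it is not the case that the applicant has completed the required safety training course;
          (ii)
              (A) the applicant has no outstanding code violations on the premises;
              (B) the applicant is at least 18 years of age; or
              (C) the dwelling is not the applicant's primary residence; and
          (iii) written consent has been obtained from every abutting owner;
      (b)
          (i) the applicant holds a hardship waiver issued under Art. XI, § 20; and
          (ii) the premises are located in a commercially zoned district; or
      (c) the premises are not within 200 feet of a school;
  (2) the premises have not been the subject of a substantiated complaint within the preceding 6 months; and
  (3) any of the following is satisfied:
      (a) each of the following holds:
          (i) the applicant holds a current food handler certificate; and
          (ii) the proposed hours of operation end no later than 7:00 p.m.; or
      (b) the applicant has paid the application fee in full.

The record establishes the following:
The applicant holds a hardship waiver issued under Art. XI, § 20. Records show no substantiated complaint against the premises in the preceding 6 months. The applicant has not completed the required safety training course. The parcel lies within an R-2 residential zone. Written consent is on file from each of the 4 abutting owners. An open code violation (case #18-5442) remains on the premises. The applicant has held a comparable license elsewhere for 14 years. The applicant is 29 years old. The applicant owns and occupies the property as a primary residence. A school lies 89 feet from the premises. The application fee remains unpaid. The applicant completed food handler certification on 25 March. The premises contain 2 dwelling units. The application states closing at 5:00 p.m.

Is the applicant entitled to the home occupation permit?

Yes — granted.

(i) not (safety training) — met.
(A) no code violations — fails.
(B) age ≥ 18 — holds.
(C) not (primary residence) — not satisfied.
(ii) = F OR T OR F = true.
(iii) all abutters consent — holds.
So (a) is satisfied (T AND T AND T).
(i) hardship waiver — satisfied.
(ii) commercially zoned — not met.
So (b) is not satisfied (T AND F).
(c) ≥200 ft from school — not met.
So (1) is satisfied (T OR F OR F).
(2) no complaint in 6 mo. — satisfied.
(i) food handler cert. — holds.
(ii) closes by 7 p.m. — satisfied.
So (a) is satisfied (T AND T).
(b) fee paid — fails.
(3) = T OR F = true.
Overall = T AND T AND T = true.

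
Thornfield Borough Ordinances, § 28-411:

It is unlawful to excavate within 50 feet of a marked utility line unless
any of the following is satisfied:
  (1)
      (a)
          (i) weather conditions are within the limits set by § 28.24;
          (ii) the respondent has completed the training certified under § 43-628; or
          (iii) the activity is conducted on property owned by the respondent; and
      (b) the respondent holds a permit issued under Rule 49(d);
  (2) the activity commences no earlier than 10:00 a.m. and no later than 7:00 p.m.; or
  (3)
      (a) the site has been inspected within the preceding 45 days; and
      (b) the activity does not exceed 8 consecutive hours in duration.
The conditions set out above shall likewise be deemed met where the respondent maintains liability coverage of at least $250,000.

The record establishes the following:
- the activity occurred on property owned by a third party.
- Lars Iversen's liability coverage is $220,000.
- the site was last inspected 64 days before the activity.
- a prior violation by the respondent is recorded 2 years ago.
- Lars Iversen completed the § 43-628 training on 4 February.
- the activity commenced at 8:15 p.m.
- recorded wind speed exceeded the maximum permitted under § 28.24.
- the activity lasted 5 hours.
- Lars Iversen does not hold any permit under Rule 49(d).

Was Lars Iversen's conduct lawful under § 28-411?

No — unlawful.

(i) weather ok — not satisfied.
(ii) training certified — satisfied.
(iii) own property — fails.
So (a) is satisfied (F OR T OR F).
(b) holds permit — fails.
(1) = T AND F = false.
(2) start within hours — not met.
(a) site inspected — fails.
(b) ≤ 8 hrs duration — holds.
(3) = F AND T = false.
Overall: F OR F OR F → false.
Exception (coverage ≥ $250,000) — not satisfied.
Result: main false OR exception false → false.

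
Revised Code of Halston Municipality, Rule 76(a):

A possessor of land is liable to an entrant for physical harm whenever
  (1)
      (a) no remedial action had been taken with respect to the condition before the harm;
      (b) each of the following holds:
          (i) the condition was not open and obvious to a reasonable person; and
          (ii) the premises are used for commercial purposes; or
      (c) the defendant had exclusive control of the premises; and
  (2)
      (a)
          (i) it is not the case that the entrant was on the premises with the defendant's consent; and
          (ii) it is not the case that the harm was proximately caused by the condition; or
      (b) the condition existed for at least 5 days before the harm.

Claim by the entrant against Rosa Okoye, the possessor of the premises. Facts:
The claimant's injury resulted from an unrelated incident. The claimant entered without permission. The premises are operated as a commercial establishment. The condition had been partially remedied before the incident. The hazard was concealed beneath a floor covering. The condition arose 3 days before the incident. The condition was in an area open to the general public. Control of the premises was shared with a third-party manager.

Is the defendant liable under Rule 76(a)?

(a) no remedial action — not satisfied.
(i) not open/obvious — satisfied.
(ii) commercial use — satisfied.
(b) = T AND T = true.
(c) exclusive control — not satisfied.
(1) = F OR T OR F = true.
(i) not (consent to enter) — satisfied.
(ii) not (proximate cause) — met.
(a) = T AND T = true.
(b) condition ≥5 days old — fails.
(2) = T OR F = true.
Overall: T AND T → true.

Yes — liable.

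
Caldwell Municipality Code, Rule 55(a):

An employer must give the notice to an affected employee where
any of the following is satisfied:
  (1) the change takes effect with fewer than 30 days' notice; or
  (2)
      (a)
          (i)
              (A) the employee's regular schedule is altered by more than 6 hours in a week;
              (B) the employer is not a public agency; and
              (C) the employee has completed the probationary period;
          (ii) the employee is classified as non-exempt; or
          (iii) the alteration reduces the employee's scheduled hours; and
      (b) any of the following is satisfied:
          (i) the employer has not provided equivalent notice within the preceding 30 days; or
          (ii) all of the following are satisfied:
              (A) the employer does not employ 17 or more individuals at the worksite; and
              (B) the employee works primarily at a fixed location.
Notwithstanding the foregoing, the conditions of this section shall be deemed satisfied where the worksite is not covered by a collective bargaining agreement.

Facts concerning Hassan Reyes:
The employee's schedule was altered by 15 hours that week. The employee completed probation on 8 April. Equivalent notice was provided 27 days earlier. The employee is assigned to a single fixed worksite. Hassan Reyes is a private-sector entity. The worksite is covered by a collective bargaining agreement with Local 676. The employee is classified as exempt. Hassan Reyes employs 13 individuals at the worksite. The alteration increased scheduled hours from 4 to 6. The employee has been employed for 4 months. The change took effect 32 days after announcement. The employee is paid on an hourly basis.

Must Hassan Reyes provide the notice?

(1) < 30 days' notice — fails.
(A) schedule shift > 6h — holds.
(B) not (public agency) — holds.
(C) past probation — satisfied.
So (i) is satisfied (T AND T AND T).
(ii) non-exempt — fails.
(iii) hours reduced — not met.
(a) = T OR F OR F = true.
(i) no recent notice — fails.
(A) not (≥ 17 at site) — holds.
(B) fixed location — holds.
(ii): T AND T → true.
So (b) is satisfied (F OR T).
So (2) is satisfied (T AND T).
Overall: F OR T → true.
Exception (no CBA) — not satisfied.
Result: main true OR exception false → true.

Yes — required.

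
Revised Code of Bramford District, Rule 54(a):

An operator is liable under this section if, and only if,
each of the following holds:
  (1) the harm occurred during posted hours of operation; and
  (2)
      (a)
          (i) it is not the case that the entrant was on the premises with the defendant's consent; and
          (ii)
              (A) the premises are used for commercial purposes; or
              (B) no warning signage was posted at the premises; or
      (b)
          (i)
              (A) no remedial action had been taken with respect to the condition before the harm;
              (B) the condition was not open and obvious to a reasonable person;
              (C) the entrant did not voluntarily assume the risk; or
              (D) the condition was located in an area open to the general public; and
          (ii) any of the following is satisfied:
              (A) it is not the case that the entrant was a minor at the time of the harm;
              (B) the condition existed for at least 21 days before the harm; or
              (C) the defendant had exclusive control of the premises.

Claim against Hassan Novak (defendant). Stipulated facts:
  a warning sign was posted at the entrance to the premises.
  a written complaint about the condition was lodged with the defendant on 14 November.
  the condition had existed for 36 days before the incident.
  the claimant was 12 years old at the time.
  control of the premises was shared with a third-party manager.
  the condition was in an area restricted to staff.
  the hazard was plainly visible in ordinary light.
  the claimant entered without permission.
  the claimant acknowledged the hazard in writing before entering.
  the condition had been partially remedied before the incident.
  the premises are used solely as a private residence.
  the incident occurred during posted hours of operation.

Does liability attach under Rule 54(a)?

(1) during posted hours — satisfied.
(i) not (consent to enter) — holds.
(A) commercial use — fails.
(B) no signage posted — not met.
(ii): F OR F → false.
(a): T AND F → false.
(A) no remedial action — not met.
(B) not open/obvious — fails.
(C) no assumed risk — fails.
(D) public area — fails.
(i): F OR F OR F OR F → false.
(A) not (entrant a minor) — not met.
(B) condition ≥21 days old — met.
(C) exclusive control — not satisfied.
(ii): F OR T OR F → true.
(b): F AND T → false.
(2): F OR F → false.
Overall = T AND F = false.

No — not liable.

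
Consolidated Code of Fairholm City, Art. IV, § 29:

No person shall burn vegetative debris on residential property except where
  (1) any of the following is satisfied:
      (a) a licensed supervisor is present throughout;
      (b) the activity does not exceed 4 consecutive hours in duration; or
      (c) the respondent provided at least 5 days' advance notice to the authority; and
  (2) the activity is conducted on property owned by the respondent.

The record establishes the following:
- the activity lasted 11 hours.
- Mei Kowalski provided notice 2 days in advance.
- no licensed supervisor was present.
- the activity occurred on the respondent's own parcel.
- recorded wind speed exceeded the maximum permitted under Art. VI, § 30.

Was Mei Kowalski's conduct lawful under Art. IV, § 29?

(a) supervisor present — fails.
(b) ≤ 4 hrs duration — fails.
(c) ≥5 days' notice — fails.
So (1) is not satisfied (F OR F OR F).
(2) own property — holds.
Overall = F AND T = false.

No — unlawful.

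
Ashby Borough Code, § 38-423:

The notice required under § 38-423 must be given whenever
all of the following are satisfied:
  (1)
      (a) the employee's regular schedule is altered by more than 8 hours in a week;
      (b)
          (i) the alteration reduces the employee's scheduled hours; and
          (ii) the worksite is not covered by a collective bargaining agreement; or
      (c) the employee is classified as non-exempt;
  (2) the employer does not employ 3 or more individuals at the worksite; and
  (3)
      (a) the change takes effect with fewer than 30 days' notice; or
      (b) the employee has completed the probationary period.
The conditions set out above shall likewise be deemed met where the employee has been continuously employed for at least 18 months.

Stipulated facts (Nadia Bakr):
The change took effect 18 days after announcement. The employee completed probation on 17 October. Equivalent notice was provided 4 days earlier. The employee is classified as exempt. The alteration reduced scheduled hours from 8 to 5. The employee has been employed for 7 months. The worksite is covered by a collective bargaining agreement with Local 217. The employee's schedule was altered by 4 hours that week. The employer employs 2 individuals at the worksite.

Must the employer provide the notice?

(a) schedule shift > 8h — not satisfied.
(i) hours reduced — met.
(ii) no CBA — not met.
(b) = T AND F = false.
(c) non-exempt — not met.
(1) = F OR F OR F = false.
(2) not (≥ 3 at site) — holds.
(a) < 30 days' notice — satisfied.
(b) past probation — met.
(3) = T OR T = true.
Overall = F AND T AND T = false.
Exception (tenure ≥ 18 mo.) — not satisfied.
Result: main false OR exception false → false.

No — not required.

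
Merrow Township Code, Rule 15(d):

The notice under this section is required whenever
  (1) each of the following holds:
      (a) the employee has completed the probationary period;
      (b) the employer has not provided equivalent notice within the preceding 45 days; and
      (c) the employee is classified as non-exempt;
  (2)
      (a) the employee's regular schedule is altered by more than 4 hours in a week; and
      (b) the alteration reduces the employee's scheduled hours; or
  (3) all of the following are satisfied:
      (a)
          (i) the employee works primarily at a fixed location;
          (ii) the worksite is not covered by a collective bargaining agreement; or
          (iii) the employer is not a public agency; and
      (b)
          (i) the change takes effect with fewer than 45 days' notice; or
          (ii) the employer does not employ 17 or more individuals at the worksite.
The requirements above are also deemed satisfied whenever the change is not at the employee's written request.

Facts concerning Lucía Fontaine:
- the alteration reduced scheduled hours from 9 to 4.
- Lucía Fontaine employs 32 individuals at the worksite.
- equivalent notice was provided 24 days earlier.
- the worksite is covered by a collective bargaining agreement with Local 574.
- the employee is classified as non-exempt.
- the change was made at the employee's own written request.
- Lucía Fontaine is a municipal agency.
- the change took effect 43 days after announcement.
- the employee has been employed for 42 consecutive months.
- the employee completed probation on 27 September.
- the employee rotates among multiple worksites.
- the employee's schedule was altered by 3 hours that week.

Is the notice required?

(a) past probation — holds.
(b) no recent notice — fails.
(c) non-exempt — holds.
(1) = T AND F AND T = false.
(a) schedule shift > 4h — not satisfied.
(b) hours reduced — satisfied.
(2): F AND T → false.
(i) fixed location — not met.
(ii) no CBA — fails.
(iii) not (public agency) — not met.
(a) = F OR F OR F = false.
(i) < 45 days' notice — met.
(ii) not (≥ 17 at site) — fails.
So (b) is satisfied (T OR F).
(3) = F AND T = false.
So Overall is not satisfied (F OR F OR F).
Exception (not employee-requested) — not satisfied.
Result: main false OR exception false → false.

No — not required.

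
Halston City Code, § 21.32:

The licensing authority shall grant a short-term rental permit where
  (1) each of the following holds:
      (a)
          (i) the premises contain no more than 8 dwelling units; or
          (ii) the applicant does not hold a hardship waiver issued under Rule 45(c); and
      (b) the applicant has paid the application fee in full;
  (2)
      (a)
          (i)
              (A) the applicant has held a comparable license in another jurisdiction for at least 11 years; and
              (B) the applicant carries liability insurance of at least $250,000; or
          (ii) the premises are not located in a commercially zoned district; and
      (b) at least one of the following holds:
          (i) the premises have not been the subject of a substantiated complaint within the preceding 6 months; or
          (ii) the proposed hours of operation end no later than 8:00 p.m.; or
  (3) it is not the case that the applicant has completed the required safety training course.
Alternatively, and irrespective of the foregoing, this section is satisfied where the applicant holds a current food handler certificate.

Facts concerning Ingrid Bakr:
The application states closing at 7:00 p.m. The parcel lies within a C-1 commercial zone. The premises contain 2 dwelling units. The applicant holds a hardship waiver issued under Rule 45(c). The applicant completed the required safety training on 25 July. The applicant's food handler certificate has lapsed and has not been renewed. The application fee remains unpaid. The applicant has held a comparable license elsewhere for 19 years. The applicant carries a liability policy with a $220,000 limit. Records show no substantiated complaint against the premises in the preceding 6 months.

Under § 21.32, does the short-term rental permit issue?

(i) ≤ 8 units — holds.
(ii) not (hardship waiver) — fails.
(a) = T OR F = true.
(b) fee paid — not met.
(1) = T AND F = false.
(A) prior license ≥ 11 yr — satisfied.
(B) insurance ≥ $250,000 — not met.
(i): T AND F → false.
(ii) not (commercially zoned) — not met.
(a): F OR F → false.
(i) no complaint in 6 mo. — holds.
(ii) closes by 8 p.m. — holds.
So (b) is satisfied (T OR T).
So (2) is not satisfied (F AND T).
(3) not (safety training) — not satisfied.
So Overall is not satisfied (F OR F OR F).
Exception (food handler cert.) — not satisfied.
Result: main false OR exception false → false.

No — denied.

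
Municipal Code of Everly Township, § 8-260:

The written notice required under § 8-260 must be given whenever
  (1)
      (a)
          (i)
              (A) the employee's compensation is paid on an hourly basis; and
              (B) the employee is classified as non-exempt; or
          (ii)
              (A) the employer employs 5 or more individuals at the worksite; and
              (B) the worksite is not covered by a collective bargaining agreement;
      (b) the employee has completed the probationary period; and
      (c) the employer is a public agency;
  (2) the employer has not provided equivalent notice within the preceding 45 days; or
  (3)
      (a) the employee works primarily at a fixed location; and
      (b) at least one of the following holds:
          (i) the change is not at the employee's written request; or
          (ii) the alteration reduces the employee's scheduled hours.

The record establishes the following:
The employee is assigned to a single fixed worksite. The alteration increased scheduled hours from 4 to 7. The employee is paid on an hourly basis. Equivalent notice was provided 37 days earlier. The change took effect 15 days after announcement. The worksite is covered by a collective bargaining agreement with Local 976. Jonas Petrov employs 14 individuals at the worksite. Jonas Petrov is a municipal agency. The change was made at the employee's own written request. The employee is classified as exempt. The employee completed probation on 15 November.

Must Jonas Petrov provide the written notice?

No — not required.

(A) hourly-paid — holds.
(B) non-exempt — not met.
So (i) is not satisfied (T AND F).
(A) ≥ 5 at site — satisfied.
(B) no CBA — not met.
(ii) = T AND F = false.
(a): F OR F → false.
(b) past probation — met.
(c) public agency — satisfied.
So (1) is not satisfied (F AND T AND T).
(2) no recent notice — fails.
(a) fixed location — met.
(i) not employee-requested — not satisfied.
(ii) hours reduced — fails.
So (b) is not satisfied (F OR F).
So (3) is not satisfied (T AND F).
Overall = F OR F OR F = false.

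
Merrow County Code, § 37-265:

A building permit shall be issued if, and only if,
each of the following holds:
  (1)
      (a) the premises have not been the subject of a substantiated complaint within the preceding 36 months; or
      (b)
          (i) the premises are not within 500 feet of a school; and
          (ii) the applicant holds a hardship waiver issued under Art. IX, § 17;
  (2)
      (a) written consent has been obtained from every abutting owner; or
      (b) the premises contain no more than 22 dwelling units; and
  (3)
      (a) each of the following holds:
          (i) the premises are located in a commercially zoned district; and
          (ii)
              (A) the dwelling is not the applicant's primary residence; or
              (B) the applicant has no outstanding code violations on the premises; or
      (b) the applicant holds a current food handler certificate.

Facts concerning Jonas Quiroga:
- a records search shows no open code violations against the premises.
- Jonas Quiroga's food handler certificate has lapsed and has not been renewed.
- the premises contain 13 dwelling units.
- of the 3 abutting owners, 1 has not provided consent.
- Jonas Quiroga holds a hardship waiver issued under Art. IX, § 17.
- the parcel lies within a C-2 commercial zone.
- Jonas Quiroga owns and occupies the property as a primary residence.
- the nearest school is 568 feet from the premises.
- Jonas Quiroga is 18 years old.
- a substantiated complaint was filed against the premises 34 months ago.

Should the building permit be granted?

(a) no complaint in 36 mo. — not met.
(i) ≥500 ft from school — holds.
(ii) hardship waiver — holds.
(b): T AND T → true.
So (1) is satisfied (F OR T).
(a) all abutters consent — fails.
(b) ≤ 22 units — holds.
(2): F OR T → true.
(i) commercially zoned — satisfied.
(A) not (primary residence) — fails.
(B) no code violations — satisfied.
(ii) = F OR T = true.
(a): T AND T → true.
(b) food handler cert. — fails.
So (3) is satisfied (T OR F).
Overall: T AND T AND T → true.

Yes — granted.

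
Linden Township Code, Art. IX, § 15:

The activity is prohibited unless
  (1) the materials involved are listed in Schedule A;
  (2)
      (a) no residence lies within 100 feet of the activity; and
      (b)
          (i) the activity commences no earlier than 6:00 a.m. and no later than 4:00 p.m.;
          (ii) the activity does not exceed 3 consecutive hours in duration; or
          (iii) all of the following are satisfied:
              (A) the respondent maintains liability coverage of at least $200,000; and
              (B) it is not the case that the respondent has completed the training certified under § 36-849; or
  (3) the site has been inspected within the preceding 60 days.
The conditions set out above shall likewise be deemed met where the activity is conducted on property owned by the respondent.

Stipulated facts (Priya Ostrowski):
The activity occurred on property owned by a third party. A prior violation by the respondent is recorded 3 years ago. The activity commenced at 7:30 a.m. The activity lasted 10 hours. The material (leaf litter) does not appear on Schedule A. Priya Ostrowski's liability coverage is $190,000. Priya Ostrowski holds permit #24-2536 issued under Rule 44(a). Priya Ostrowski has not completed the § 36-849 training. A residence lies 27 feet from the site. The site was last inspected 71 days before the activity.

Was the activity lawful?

No — unlawful.

(1) Schedule A material — fails.
(a) no residence in 100 ft — not met.
(i) start within hours — satisfied.
(ii) ≤ 3 hrs duration — not met.
(A) coverage ≥ $200,000 — fails.
(B) not (training certified) — holds.
(iii) = F AND T = false.
So (b) is satisfied (T OR F OR F).
(2) = F AND T = false.
(3) site inspected — not met.
Overall: F OR F OR F → false.
Exception (own property) — not satisfied.
Result: main false OR exception false → false.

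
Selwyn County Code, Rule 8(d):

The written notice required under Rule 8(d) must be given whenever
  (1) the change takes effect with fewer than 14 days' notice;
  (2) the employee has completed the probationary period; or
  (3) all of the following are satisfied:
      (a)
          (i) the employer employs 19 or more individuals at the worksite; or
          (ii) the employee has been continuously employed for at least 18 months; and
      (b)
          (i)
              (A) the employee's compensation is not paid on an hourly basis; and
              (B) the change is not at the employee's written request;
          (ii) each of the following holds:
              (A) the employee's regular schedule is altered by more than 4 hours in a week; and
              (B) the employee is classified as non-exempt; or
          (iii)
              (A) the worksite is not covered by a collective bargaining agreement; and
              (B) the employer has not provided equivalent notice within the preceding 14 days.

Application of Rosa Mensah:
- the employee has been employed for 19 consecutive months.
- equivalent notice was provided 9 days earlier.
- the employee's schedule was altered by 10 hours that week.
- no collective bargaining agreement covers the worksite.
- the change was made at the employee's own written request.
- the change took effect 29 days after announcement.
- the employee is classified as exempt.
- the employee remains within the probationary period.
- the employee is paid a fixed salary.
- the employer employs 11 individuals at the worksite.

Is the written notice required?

No — not required.

(1) < 14 days' notice — not met.
(2) past probation — not satisfied.
(i) ≥ 19 at site — fails.
(ii) tenure ≥ 18 mo. — satisfied.
(a): F OR T → true.
(A) not (hourly-paid) — holds.
(B) not employee-requested — not satisfied.
(i): T AND F → false.
(A) schedule shift > 4h — satisfied.
(B) non-exempt — not satisfied.
(ii) = T AND F = false.
(A) no CBA — met.
(B) no recent notice — not met.
So (iii) is not satisfied (T AND F).
(b) = F OR F OR F = false.
(3): T AND F → false.
Overall = F OR F OR F = false.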